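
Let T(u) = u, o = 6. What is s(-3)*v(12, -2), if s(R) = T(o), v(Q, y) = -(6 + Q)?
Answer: -108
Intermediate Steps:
v(Q, y) = -6 - Q
s(R) = 6
s(-3)*v(12, -2) = 6*(-6 - 1*12) = 6*(-6 - 12) = 6*(-18) = -108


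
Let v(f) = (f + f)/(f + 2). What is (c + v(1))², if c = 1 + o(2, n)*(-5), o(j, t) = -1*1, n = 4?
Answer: 400/9 ≈ 44.444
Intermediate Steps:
o(j, t) = -1
v(f) = 2*f/(2 + f) (v(f) = (2*f)/(2 + f) = 2*f/(2 + f))
c = 6 (c = 1 - 1*(-5) = 1 + 5 = 6)
(c + v(1))² = (6 + 2*1/(2 + 1))² = (6 + 2*1/3)² = (6 + 2*1*(⅓))² = (6 + ⅔)² = (20/3)² = 400/9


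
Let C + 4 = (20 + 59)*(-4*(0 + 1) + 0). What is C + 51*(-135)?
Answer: -7205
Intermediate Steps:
C = -320 (C = -4 + (20 + 59)*(-4*(0 + 1) + 0) = -4 + 79*(-4*1 + 0) = -4 + 79*(-4 + 0) = -4 + 79*(-4) = -4 - 316 = -320)
C + 51*(-135) = -320 + 51*(-135) = -320 - 6885 = -7205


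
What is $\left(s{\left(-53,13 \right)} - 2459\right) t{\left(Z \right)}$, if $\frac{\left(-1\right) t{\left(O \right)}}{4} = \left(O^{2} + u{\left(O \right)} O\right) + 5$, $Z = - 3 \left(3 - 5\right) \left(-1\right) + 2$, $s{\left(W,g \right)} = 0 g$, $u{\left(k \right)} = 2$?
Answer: $127868$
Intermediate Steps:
$s{\left(W,g \right)} = 0$
$Z = -4$ ($Z = \left(-3\right) \left(-2\right) \left(-1\right) + 2 = 6 \left(-1\right) + 2 = -6 + 2 = -4$)
$t{\left(O \right)} = -20 - 8 O - 4 O^{2}$ ($t{\left(O \right)} = - 4 \left(\left(O^{2} + 2 O\right) + 5\right) = - 4 \left(5 + O^{2} + 2 O\right) = -20 - 8 O - 4 O^{2}$)
$\left(s{\left(-53,13 \right)} - 2459\right) t{\left(Z \right)} = \left(0 - 2459\right) \left(-20 - -32 - 4 \left(-4\right)^{2}\right) = \left(0 - 2459\right) \left(-20 + 32 - 64\right) = - 2459 \left(-20 + 32 - 64\right) = \left(-2459\right) \left(-52\right) = 127868$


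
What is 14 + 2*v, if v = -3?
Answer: 8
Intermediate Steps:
14 + 2*v = 14 + 2*(-3) = 14 - 6 = 8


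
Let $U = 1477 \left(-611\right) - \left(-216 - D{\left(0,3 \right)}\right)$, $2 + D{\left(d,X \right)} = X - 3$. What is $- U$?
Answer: $902233$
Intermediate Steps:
$D{\left(d,X \right)} = -5 + X$ ($D{\left(d,X \right)} = -2 + \left(X - 3\right) = -2 + \left(-3 + X\right) = -5 + X$)
$U = -902233$ ($U = 1477 \left(-611\right) + \left(\left(\left(-5 + 3\right) + 379\right) - 163\right) = -902447 + \left(\left(-2 + 379\right) - 163\right) = -902447 + \left(377 - 163\right) = -902447 + 214 = -902233$)
$- U = \left(-1\right) \left(-902233\right) = 902233$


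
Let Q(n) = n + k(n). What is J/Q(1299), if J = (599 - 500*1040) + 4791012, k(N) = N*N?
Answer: 4271611/1688700 ≈ 2.5295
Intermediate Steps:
k(N) = N**2
Q(n) = n + n**2
J = 4271611 (J = (599 - 520000) + 4791012 = -519401 + 4791012 = 4271611)
J/Q(1299) = 4271611/((1299*(1 + 1299))) = 4271611/((1299*1300)) = 4271611/1688700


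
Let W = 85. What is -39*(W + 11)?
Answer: -3744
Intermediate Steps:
-39*(W + 11) = -39*(85 + 11) = -39*96 = -3744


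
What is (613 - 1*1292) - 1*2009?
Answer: -2688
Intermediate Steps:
(613 - 1*1292) - 1*2009 = (613 - 1292) - 2009 = -679 - 2009 = -2688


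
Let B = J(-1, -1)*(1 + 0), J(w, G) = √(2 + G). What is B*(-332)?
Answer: -332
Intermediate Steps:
B = 1 (B = √(2 - 1)*(1 + 0) = √1*1 = 1*1 = 1)
B*(-332) = 1*(-332) = -332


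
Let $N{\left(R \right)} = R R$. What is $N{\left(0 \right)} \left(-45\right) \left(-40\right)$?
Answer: $0$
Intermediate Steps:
$N{\left(R \right)} = R^{2}$
$N{\left(0 \right)} \left(-45\right) \left(-40\right) = 0^{2} \left(-45\right) \left(-40\right) = 0 \left(-45\right) \left(-40\right) = 0 \left(-40\right) = 0$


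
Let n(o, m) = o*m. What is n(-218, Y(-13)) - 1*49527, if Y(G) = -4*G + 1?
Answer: -61081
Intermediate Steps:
Y(G) = 1 - 4*G
n(o, m) = m*o
n(-218, Y(-13)) - 1*49527 = (1 - 4*(-13))*(-218) - 1*49527 = (1 + 52)*(-218) - 49527 = 53*(-218) - 49527 = -11554 - 49527 = -61081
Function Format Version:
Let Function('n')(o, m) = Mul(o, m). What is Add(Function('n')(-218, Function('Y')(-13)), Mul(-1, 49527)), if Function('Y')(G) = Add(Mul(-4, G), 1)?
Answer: -61081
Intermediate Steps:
Function('Y')(G) = Add(1, Mul(-4, G))
Function('n')(o, m) = Mul(m, o)
Add(Function('n')(-218, Function('Y')(-13)), Mul(-1, 49527)) = Add(Mul(Add(1, Mul(-4, -13)), -218), Mul(-1, 49527)) = Add(Mul(Add(1, 52), -218), -49527) = Add(Mul(53, -218), -49527) = Add(-11554, -49527) = -61081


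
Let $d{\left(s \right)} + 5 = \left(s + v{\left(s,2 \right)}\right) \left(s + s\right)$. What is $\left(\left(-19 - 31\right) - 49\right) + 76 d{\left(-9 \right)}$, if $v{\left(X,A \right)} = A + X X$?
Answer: $-101711$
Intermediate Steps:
$v{\left(X,A \right)} = A + X^{2}$
$d{\left(s \right)} = -5 + 2 s \left(2 + s + s^{2}\right)$ ($d{\left(s \right)} = -5 + \left(s + \left(2 + s^{2}\right)\right) \left(s + s\right) = -5 + \left(2 + s + s^{2}\right) 2 s = -5 + 2 s \left(2 + s + s^{2}\right)$)
$\left(\left(-19 - 31\right) - 49\right) + 76 d{\left(-9 \right)} = \left(\left(-19 - 31\right) - 49\right) + 76 \left(-5 + 2 \left(-9\right)^{2} + 2 \left(-9\right) \left(2 + \left(-9\right)^{2}\right)\right) = \left(-50 - 49\right) + 76 \left(-5 + 2 \cdot 81 + 2 \left(-9\right) \left(2 + 81\right)\right) = -99 + 76 \left(-5 + 162 + 2 \left(-9\right) 83\right) = -99 + 76 \left(-5 + 162 - 1494\right) = -99 + 76 \left(-1337\right) = -99 - 101612 = -101711$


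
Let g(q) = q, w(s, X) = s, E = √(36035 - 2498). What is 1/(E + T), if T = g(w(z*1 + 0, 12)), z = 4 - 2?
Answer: -2/33533 + √33537/33533 ≈ 0.0054016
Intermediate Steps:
z = 2
E = √33537 ≈ 183.13
T = 2 (T = 2*1 + 0 = 2 + 0 = 2)
1/(E + T) = 1/(√33537 + 2) = 1/(2 + √33537)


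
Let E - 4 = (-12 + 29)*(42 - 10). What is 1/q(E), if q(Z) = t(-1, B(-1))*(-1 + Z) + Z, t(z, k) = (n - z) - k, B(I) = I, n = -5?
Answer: -1/1093 ≈ -0.00091491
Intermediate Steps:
t(z, k) = -5 - k - z (t(z, k) = (-5 - z) - k = -5 - k - z)
E = 548 (E = 4 + (-12 + 29)*(42 - 10) = 4 + 17*32 = 4 + 544 = 548)
q(Z) = 3 - 2*Z (q(Z) = (-5 - 1*(-1) - 1*(-1))*(-1 + Z) + Z = (-5 + 1 + 1)*(-1 + Z) + Z = -3*(-1 + Z) + Z = (3 - 3*Z) + Z = 3 - 2*Z)
1/q(E) = 1/(3 - 2*548) = 1/(3 - 1096) = 1/(-1093) = -1/1093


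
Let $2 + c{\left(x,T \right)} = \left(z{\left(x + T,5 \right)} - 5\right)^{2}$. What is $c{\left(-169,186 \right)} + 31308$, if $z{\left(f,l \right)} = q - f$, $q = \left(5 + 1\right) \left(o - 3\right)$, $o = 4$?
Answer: $31562$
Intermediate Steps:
$q = 6$ ($q = \left(5 + 1\right) \left(4 - 3\right) = 6 \cdot 1 = 6$)
$z{\left(f,l \right)} = 6 - f$
$c{\left(x,T \right)} = -2 + \left(1 - T - x\right)^{2}$ ($c{\left(x,T \right)} = -2 + \left(\left(6 - \left(x + T\right)\right) - 5\right)^{2} = -2 + \left(\left(6 - \left(T + x\right)\right) - 5\right)^{2} = -2 + \left(\left(6 - T - x\right) - 5\right)^{2} = -2 + \left(1 - T - x\right)^{2}$)
$c{\left(-169,186 \right)} + 31308 = \left(-2 + \left(-1 + 186 - 169\right)^{2}\right) + 31308 = \left(-2 + 16^{2}\right) + 31308 = \left(-2 + 256\right) + 31308 = 254 + 31308 = 31562$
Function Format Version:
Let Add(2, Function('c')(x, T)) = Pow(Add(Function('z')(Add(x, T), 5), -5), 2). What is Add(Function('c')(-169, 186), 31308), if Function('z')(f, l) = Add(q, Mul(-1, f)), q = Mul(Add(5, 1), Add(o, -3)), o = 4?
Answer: 31562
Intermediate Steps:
q = 6 (q = Mul(Add(5, 1), Add(4, -3)) = Mul(6, 1) = 6)
Function('z')(f, l) = Add(6, Mul(-1, f))
Function('c')(x, T) = Add(-2, Pow(Add(1, Mul(-1, T), Mul(-1, x)), 2)) (Function('c')(x, T) = Add(-2, Pow(Add(Add(6, Mul(-1, Add(x, T))), -5), 2)) = Add(-2, Pow(Add(Add(6, Mul(-1, Add(T, x))), -5), 2)) = Add(-2, Pow(Add(Add(6, Add(Mul(-1, T), Mul(-1, x))), -5), 2)) = Add(-2, Pow(Add(Add(6, Mul(-1, T), Mul(-1, x)), -5), 2)) = Add(-2, Pow(Add(1, Mul(-1, T), Mul(-1, x)), 2)))
Add(Function('c')(-169, 186), 31308) = Add(Add(-2, Pow(Add(-1, 186, -169), 2)), 31308) = Add(Add(-2, Pow(16, 2)), 31308) = Add(Add(-2, 256), 31308) = Add(254, 31308) = 31562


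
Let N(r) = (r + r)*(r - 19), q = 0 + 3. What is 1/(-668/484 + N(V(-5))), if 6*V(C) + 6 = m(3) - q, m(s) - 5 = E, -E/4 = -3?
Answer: -1089/52807 ≈ -0.020622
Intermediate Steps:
E = 12 (E = -4*(-3) = 12)
m(s) = 17 (m(s) = 5 + 12 = 17)
q = 3
V(C) = 4/3 (V(C) = -1 + (17 - 1*3)/6 = -1 + (17 - 3)/6 = -1 + (1/6)*14 = -1 + 7/3 = 4/3)
N(r) = 2*r*(-19 + r) (N(r) = (2*r)*(-19 + r) = 2*r*(-19 + r))
1/(-668/484 + N(V(-5))) = 1/(-668/484 + 2*(4/3)*(-19 + 4/3)) = 1/(-668*1/484 + 2*(4/3)*(-53/3)) = 1/(-167/121 - 424/9) = 1/(-52807/1089) = -1089/52807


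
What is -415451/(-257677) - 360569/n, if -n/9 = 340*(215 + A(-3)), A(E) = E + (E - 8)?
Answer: 348437630273/158486815620 ≈ 2.1985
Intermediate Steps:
A(E) = -8 + 2*E (A(E) = E + (-8 + E) = -8 + 2*E)
n = -615060 (n = -3060*(215 + (-8 + 2*(-3))) = -3060*(215 + (-8 - 6)) = -3060*(215 - 14) = -3060*201 = -9*68340 = -615060)
-415451/(-257677) - 360569/n = -415451/(-257677) - 360569/(-615060) = -415451*(-1/257677) - 360569*(-1/615060) = 415451/257677 + 360569/615060 = 348437630273/158486815620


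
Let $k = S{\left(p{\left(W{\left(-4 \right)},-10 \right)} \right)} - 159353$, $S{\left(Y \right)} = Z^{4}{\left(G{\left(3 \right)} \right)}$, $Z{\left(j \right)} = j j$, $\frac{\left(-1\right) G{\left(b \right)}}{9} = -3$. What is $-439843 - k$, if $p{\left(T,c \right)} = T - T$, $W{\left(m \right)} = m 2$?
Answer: $-282429816971$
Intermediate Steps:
$G{\left(b \right)} = 27$ ($G{\left(b \right)} = \left(-9\right) \left(-3\right) = 27$)
$Z{\left(j \right)} = j^{2}$
$W{\left(m \right)} = 2 m$
$p{\left(T,c \right)} = 0$
$S{\left(Y \right)} = 282429536481$ ($S{\left(Y \right)} = \left(27^{2}\right)^{4} = 729^{4} = 282429536481$)
$k = 282429377128$ ($k = 282429536481 - 159353 = 282429377128$)
$-439843 - k = -439843 - 282429377128 = -282429816971$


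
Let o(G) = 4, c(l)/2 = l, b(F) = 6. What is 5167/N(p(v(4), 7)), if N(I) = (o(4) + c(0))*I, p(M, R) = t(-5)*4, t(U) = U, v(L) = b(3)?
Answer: -5167/80 ≈ -64.588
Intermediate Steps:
c(l) = 2*l
v(L) = 6
p(M, R) = -20 (p(M, R) = -5*4 = -20)
N(I) = 4*I (N(I) = (4 + 2*0)*I = (4 + 0)*I = 4*I)
5167/N(p(v(4), 7)) = 5167/((4*(-20))) = 5167/(-80) = 5167*(-1/80) = -5167/80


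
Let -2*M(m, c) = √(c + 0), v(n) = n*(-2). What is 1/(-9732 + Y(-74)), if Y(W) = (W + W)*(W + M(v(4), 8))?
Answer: 305/361148 - 37*√2/361148 ≈ 0.00069964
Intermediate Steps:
v(n) = -2*n
M(m, c) = -√c/2 (M(m, c) = -√(c + 0)/2 = -√c/2)
Y(W) = 2*W*(W - √2) (Y(W) = (W + W)*(W - √2) = (2*W)*(W - √2) = 2*W*(W - √2))
1/(-9732 + Y(-74)) = 1/(-9732 + 2*(-74)*(-74 - √2)) = 1/(-9732 + (10952 + 148*√2)) = 1/(1220 + 148*√2)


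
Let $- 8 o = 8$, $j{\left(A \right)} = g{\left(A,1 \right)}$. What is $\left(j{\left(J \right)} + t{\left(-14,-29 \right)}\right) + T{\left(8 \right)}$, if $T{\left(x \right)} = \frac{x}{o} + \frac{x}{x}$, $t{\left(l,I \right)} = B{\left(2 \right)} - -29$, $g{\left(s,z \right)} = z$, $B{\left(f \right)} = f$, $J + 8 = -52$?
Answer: $25$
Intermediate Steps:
$J = -60$ ($J = -8 - 52 = -60$)
$j{\left(A \right)} = 1$
$t{\left(l,I \right)} = 31$ ($t{\left(l,I \right)} = 2 - -29 = 2 + 29 = 31$)
$o = -1$ ($o = \left(- \frac{1}{8}\right) 8 = -1$)
$T{\left(x \right)} = 1 - x$ ($T{\left(x \right)} = \frac{x}{-1} + \frac{x}{x} = x \left(-1\right) + 1 = - x + 1 = 1 - x$)
$\left(j{\left(J \right)} + t{\left(-14,-29 \right)}\right) + T{\left(8 \right)} = \left(1 + 31\right) + \left(1 - 8\right) = 32 + \left(1 - 8\right) = 32 - 7 = 25$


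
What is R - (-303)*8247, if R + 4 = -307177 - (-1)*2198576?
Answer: 4390236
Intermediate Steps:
R = 1891395 (R = -4 + (-307177 - (-1)*2198576) = -4 + (-307177 - 1*(-2198576)) = -4 + (-307177 + 2198576) = -4 + 1891399 = 1891395)
R - (-303)*8247 = 1891395 - (-303)*8247 = 1891395 - 1*(-2498841) = 1891395 + 2498841 = 4390236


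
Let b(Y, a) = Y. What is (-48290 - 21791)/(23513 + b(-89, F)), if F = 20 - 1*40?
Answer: -70081/23424 ≈ -2.9918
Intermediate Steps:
F = -20 (F = 20 - 40 = -20)
(-48290 - 21791)/(23513 + b(-89, F)) = (-48290 - 21791)/(23513 - 89) = -70081/23424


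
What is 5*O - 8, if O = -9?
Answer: -53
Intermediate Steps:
5*O - 8 = 5*(-9) - 8 = -45 - 8 = -53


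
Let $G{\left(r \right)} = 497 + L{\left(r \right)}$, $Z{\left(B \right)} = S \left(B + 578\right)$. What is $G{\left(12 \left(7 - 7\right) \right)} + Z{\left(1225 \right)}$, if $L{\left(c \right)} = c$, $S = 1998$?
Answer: $3602891$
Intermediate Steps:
$Z{\left(B \right)} = 1154844 + 1998 B$ ($Z{\left(B \right)} = 1998 \left(B + 578\right) = 1998 \left(578 + B\right) = 1154844 + 1998 B$)
$G{\left(r \right)} = 497 + r$
$G{\left(12 \left(7 - 7\right) \right)} + Z{\left(1225 \right)} = \left(497 + 12 \left(7 - 7\right)\right) + \left(1154844 + 1998 \cdot 1225\right) = \left(497 + 12 \cdot 0\right) + \left(1154844 + 2447550\right) = \left(497 + 0\right) + 3602394 = 497 + 3602394 = 3602891$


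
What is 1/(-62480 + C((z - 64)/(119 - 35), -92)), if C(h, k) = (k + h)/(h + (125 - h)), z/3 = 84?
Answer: -525/32802377 ≈ -1.6005e-5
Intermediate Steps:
z = 252 (z = 3*84 = 252)
C(h, k) = h/125 + k/125 (C(h, k) = (h + k)/125 = (h + k)*(1/125) = h/125 + k/125)
1/(-62480 + C((z - 64)/(119 - 35), -92)) = 1/(-62480 + (((252 - 64)/(119 - 35))/125 + (1/125)*(-92))) = 1/(-62480 + ((188/84)/125 - 92/125)) = 1/(-62480 + ((188*(1/84))/125 - 92/125)) = 1/(-62480 + ((1/125)*(47/21) - 92/125)) = 1/(-62480 + (47/2625 - 92/125)) = 1/(-62480 - 377/525) = 1/(-32802377/525) = -525/32802377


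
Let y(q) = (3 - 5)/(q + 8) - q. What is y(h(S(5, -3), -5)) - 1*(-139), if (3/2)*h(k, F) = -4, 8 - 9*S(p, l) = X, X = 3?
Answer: 3391/24 ≈ 141.29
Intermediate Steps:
S(p, l) = 5/9 (S(p, l) = 8/9 - ⅑*3 = 8/9 - ⅓ = 5/9)
h(k, F) = -8/3 (h(k, F) = (⅔)*(-4) = -8/3)
y(q) = -q - 2/(8 + q) (y(q) = -2/(8 + q) - q = -q - 2/(8 + q))
y(h(S(5, -3), -5)) - 1*(-139) = (-2 - (-8/3)² - 8*(-8/3))/(8 - 8/3) - 1*(-139) = (-2 - 1*64/9 + 64/3)/(16/3) + 139 = 3*(-2 - 64/9 + 64/3)/16 + 139 = (3/16)*(110/9) + 139 = 55/24 + 139 = 3391/24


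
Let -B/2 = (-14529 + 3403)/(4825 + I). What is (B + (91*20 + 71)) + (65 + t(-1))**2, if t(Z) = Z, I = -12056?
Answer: 43269745/7231 ≈ 5983.9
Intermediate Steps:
B = -22252/7231 (B = -2*(-14529 + 3403)/(4825 - 12056) = -(-22252)/(-7231) = -(-22252)*(-1)/7231 = -2*11126/7231 = -22252/7231 ≈ -3.0773)
(B + (91*20 + 71)) + (65 + t(-1))**2 = (-22252/7231 + (91*20 + 71)) + (65 - 1)**2 = (-22252/7231 + (1820 + 71)) + 64**2 = (-22252/7231 + 1891) + 4096 = 13651569/7231 + 4096 = 43269745/7231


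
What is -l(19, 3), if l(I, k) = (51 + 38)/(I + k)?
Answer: -89/22 ≈ -4.0455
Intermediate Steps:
l(I, k) = 89/(I + k)
-l(19, 3) = -89/(19 + 3) = -89/22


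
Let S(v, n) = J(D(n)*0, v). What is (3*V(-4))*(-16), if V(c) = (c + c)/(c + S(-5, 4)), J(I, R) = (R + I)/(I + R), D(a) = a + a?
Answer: -128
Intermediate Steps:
D(a) = 2*a
J(I, R) = 1 (J(I, R) = (I + R)/(I + R) = 1)
S(v, n) = 1
V(c) = 2*c/(1 + c) (V(c) = (c + c)/(c + 1) = (2*c)/(1 + c) = 2*c/(1 + c))
(3*V(-4))*(-16) = (3*(2*(-4)/(1 - 4)))*(-16) = (3*(2*(-4)/(-3)))*(-16) = (3*(2*(-4)*(-⅓)))*(-16) = (3*(8/3))*(-16) = 8*(-16) = -128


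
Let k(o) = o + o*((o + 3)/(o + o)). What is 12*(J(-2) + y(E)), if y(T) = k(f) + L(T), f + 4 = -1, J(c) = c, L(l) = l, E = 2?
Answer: -72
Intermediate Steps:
f = -5 (f = -4 - 1 = -5)
k(o) = 3/2 + 3*o/2 (k(o) = o + o*((3 + o)/((2*o))) = o + o*((3 + o)*(1/(2*o))) = o + o*((3 + o)/(2*o)) = o + (3/2 + o/2) = 3/2 + 3*o/2)
y(T) = -6 + T (y(T) = (3/2 + (3/2)*(-5)) + T = (3/2 - 15/2) + T = -6 + T)
12*(J(-2) + y(E)) = 12*(-2 + (-6 + 2)) = 12*(-2 - 4) = 12*(-6) = -72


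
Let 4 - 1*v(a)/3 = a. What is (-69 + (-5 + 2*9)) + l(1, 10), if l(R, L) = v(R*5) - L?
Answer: -69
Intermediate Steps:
v(a) = 12 - 3*a
l(R, L) = 12 - L - 15*R (l(R, L) = (12 - 3*R*5) - L = (12 - 15*R) - L = 12 - L - 15*R)
(-69 + (-5 + 2*9)) + l(1, 10) = (-69 + (-5 + 2*9)) + (12 - 1*10 - 15*1) = (-69 + (-5 + 18)) + (12 - 10 - 15) = (-69 + 13) - 13 = -56 - 13 = -69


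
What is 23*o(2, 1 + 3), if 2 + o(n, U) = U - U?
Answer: -46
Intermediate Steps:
o(n, U) = -2 (o(n, U) = -2 + (U - U) = -2 + 0 = -2)
23*o(2, 1 + 3) = 23*(-2) = -46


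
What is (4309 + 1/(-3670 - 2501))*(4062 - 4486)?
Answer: -11274515312/6171 ≈ -1.8270e+6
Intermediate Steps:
(4309 + 1/(-3670 - 2501))*(4062 - 4486) = (4309 + 1/(-6171))*(-424) = (4309 - 1/6171)*(-424) = (26590838/6171)*(-424) = -11274515312/6171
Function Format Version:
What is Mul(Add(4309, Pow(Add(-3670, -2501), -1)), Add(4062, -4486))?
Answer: Rational(-11274515312, 6171) ≈ -1.8270e+6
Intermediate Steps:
Mul(Add(4309, Pow(Add(-3670, -2501), -1)), Add(4062, -4486)) = Mul(Add(4309, Pow(-6171, -1)), -424) = Mul(Add(4309, Rational(-1, 6171)), -424) = Mul(Rational(26590838, 6171), -424) = Rational(-11274515312, 6171)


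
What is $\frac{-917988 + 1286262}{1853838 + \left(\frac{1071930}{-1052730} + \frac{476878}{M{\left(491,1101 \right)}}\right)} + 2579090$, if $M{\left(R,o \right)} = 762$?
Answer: $\frac{10657470230978011349}{4132259599456} \approx 2.5791 \cdot 10^{6}$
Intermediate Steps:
$\frac{-917988 + 1286262}{1853838 + \left(\frac{1071930}{-1052730} + \frac{476878}{M{\left(491,1101 \right)}}\right)} + 2579090 = \frac{-917988 + 1286262}{1853838 + \left(\frac{1071930}{-1052730} + \frac{476878}{762}\right)} + 2579090 = \frac{368274}{1853838 + \left(1071930 \left(- \frac{1}{1052730}\right) + 476878 \cdot \frac{1}{762}\right)} + 2579090 = \frac{368274}{1853838 + \left(- \frac{35731}{35091} + \frac{238439}{381}\right)} + 2579090 = \frac{368274}{1853838 + \frac{2784483146}{4456557}} + 2579090 = \frac{368274}{\frac{8264519198912}{4456557}} + 2579090 = 368274 \cdot \frac{4456557}{8264519198912} + 2579090 = \frac{820617036309}{4132259599456} + 2579090 = \frac{10657470230978011349}{4132259599456}$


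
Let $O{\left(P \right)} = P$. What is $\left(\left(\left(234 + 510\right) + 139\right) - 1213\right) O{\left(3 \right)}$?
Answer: $-990$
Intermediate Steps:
$\left(\left(\left(234 + 510\right) + 139\right) - 1213\right) O{\left(3 \right)} = \left(\left(\left(234 + 510\right) + 139\right) - 1213\right) 3 = \left(\left(744 + 139\right) - 1213\right) 3 = \left(883 - 1213\right) 3 = \left(-330\right) 3 = -990$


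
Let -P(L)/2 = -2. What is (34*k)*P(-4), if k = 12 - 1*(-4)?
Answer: 2176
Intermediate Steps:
P(L) = 4 (P(L) = -2*(-2) = 4)
k = 16 (k = 12 + 4 = 16)
(34*k)*P(-4) = (34*16)*4 = 544*4 = 2176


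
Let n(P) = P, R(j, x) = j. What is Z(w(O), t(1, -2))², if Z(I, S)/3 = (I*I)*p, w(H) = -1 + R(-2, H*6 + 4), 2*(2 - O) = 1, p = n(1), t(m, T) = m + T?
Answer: 729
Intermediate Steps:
t(m, T) = T + m
p = 1
O = 3/2 (O = 2 - ½*1 = 2 - ½ = 3/2 ≈ 1.5000)
w(H) = -3 (w(H) = -1 - 2 = -3)
Z(I, S) = 3*I² (Z(I, S) = 3*((I*I)*1) = 3*(I²*1) = 3*I²)
Z(w(O), t(1, -2))² = (3*(-3)²)² = (3*9)² = 27² = 729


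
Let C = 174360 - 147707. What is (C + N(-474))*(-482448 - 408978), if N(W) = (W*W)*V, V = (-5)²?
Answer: -5030809876578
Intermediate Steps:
V = 25
C = 26653
N(W) = 25*W² (N(W) = (W*W)*25 = W²*25 = 25*W²)
(C + N(-474))*(-482448 - 408978) = (26653 + 25*(-474)²)*(-482448 - 408978) = (26653 + 25*224676)*(-891426) = (26653 + 5616900)*(-891426) = 5643553*(-891426) = -5030809876578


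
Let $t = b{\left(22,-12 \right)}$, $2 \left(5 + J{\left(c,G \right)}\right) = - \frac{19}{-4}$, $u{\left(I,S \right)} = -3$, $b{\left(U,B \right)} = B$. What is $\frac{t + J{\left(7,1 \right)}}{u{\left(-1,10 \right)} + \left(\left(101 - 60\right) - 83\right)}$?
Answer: $\frac{13}{40} \approx 0.325$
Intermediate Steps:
$J{\left(c,G \right)} = - \frac{21}{8}$ ($J{\left(c,G \right)} = -5 + \frac{\left(-19\right) \frac{1}{-4}}{2} = -5 + \frac{\left(-19\right) \left(- \frac{1}{4}\right)}{2} = -5 + \frac{1}{2} \cdot \frac{19}{4} = -5 + \frac{19}{8} = - \frac{21}{8}$)
$t = -12$
$\frac{t + J{\left(7,1 \right)}}{u{\left(-1,10 \right)} + \left(\left(101 - 60\right) - 83\right)} = \frac{-12 - \frac{21}{8}}{-3 + \left(\left(101 - 60\right) - 83\right)} = - \frac{117}{8 \left(-3 + \left(41 - 83\right)\right)} = - \frac{117}{8 \left(-3 - 42\right)} = - \frac{117}{8 \left(-45\right)} = \left(- \frac{117}{8}\right) \left(- \frac{1}{45}\right) = \frac{13}{40}$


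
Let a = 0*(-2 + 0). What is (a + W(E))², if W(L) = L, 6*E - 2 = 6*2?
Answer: 49/9 ≈ 5.4444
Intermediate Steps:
E = 7/3 (E = ⅓ + (6*2)/6 = ⅓ + (⅙)*12 = ⅓ + 2 = 7/3 ≈ 2.3333)
a = 0 (a = 0*(-2) = 0)
(a + W(E))² = (0 + 7/3)² = (7/3)² = 49/9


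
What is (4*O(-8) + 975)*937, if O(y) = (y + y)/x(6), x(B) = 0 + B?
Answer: 2710741/3 ≈ 9.0358e+5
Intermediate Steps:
x(B) = B
O(y) = y/3 (O(y) = (y + y)/6 = (2*y)*(1/6) = y/3)
(4*O(-8) + 975)*937 = (4*((1/3)*(-8)) + 975)*937 = (4*(-8/3) + 975)*937 = (-32/3 + 975)*937 = (2893/3)*937 = 2710741/3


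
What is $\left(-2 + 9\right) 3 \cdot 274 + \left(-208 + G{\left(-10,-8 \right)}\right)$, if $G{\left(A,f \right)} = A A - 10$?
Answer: $5636$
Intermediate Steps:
$G{\left(A,f \right)} = -10 + A^{2}$ ($G{\left(A,f \right)} = A^{2} - 10 = -10 + A^{2}$)
$\left(-2 + 9\right) 3 \cdot 274 + \left(-208 + G{\left(-10,-8 \right)}\right) = \left(-2 + 9\right) 3 \cdot 274 - \left(218 - 100\right) = 7 \cdot 3 \cdot 274 + \left(-208 + \left(-10 + 100\right)\right) = 21 \cdot 274 + \left(-208 + 90\right) = 5754 - 118 = 5636$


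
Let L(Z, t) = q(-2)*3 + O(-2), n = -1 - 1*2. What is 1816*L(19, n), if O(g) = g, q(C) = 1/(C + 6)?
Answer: -2270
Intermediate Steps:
q(C) = 1/(6 + C)
n = -3 (n = -1 - 2 = -3)
L(Z, t) = -5/4 (L(Z, t) = 3/(6 - 2) - 2 = 3/4 - 2 = -5/4)
1816*L(19, n) = 1816*(-5/4) = -2270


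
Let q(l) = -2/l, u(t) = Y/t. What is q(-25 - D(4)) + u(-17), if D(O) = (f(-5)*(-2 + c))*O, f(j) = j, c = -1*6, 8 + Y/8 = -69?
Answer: 113994/3145 ≈ 36.246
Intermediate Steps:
Y = -616 (Y = -64 + 8*(-69) = -64 - 552 = -616)
c = -6
D(O) = 40*O (D(O) = (-5*(-2 - 6))*O = (-5*(-8))*O = 40*O)
u(t) = -616/t
q(-25 - D(4)) + u(-17) = -2/(-25 - 40*4) - 616/(-17) = -2/(-25 - 1*160) - 616*(-1/17) = -2/(-25 - 160) + 616/17 = -2/(-185) + 616/17 = -2*(-1/185) + 616/17 = 2/185 + 616/17 = 113994/3145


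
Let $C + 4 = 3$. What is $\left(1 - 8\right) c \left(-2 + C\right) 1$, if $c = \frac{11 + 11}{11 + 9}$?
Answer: $\frac{231}{10} \approx 23.1$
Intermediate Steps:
$C = -1$ ($C = -4 + 3 = -1$)
$c = \frac{11}{10}$ ($c = \frac{22}{20} = 22 \cdot \frac{1}{20} = \frac{11}{10} \approx 1.1$)
$\left(1 - 8\right) c \left(-2 + C\right) 1 = \left(1 - 8\right) \frac{11}{10} \left(-2 - 1\right) 1 = \left(1 - 8\right) \frac{11}{10} \left(\left(-3\right) 1\right) = \left(-7\right) \frac{11}{10} \left(-3\right) = \left(- \frac{77}{10}\right) \left(-3\right) = \frac{231}{10}$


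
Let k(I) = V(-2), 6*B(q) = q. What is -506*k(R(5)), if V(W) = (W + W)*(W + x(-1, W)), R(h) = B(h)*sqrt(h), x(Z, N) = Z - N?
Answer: -2024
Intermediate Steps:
B(q) = q/6
R(h) = h**(3/2)/6 (R(h) = (h/6)*sqrt(h) = h**(3/2)/6)
V(W) = -2*W (V(W) = (W + W)*(W + (-1 - W)) = (2*W)*(-1) = -2*W)
k(I) = 4 (k(I) = -2*(-2) = 4)
-506*k(R(5)) = -506*4 = -2024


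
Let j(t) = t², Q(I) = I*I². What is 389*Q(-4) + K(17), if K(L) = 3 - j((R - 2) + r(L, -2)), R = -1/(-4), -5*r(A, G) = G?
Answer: -9957929/400 ≈ -24895.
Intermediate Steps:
r(A, G) = -G/5
R = ¼ (R = -1*(-¼) = ¼ ≈ 0.25000)
Q(I) = I³
K(L) = 471/400 (K(L) = 3 - ((¼ - 2) - ⅕*(-2))² = 3 - (-7/4 + ⅖)² = 3 - (-27/20)² = 3 - 1*729/400 = 3 - 729/400 = 471/400)
389*Q(-4) + K(17) = 389*(-4)³ + 471/400 = 389*(-64) + 471/400 = -24896 + 471/400 = -9957929/400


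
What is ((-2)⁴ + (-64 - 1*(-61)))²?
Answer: 169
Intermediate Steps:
((-2)⁴ + (-64 - 1*(-61)))² = (16 + (-64 + 61))² = (16 - 3)² = 13² = 169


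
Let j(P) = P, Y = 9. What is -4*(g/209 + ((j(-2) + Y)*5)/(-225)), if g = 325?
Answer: -52648/9405 ≈ -5.5979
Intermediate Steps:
-4*(g/209 + ((j(-2) + Y)*5)/(-225)) = -4*(325/209 + ((-2 + 9)*5)/(-225)) = -4*(325*(1/209) + (7*5)*(-1/225)) = -4*(325/209 + 35*(-1/225)) = -4*(325/209 - 7/45) = -4*13162/9405 = -52648/9405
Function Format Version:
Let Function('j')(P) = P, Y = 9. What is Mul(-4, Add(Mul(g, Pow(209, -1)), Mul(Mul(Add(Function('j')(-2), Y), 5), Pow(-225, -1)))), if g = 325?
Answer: Rational(-52648, 9405) ≈ -5.5979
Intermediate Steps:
Mul(-4, Add(Mul(g, Pow(209, -1)), Mul(Mul(Add(Function('j')(-2), Y), 5), Pow(-225, -1)))) = Mul(-4, Add(Mul(325, Pow(209, -1)), Mul(Mul(Add(-2, 9), 5), Pow(-225, -1)))) = Mul(-4, Add(Mul(325, Rational(1, 209)), Mul(Mul(7, 5), Rational(-1, 225)))) = Mul(-4, Add(Rational(325, 209), Mul(35, Rational(-1, 225)))) = Mul(-4, Add(Rational(325, 209), Rational(-7, 45))) = Mul(-4, Rational(13162, 9405)) = Rational(-52648, 9405)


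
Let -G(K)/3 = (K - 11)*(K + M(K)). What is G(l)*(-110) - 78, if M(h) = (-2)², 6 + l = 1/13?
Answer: 1801818/169 ≈ 10662.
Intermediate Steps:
l = -77/13 (l = -6 + 1/13 = -77/13 ≈ -5.9231)
M(h) = 4
G(K) = -3*(-11 + K)*(4 + K) (G(K) = -3*(K - 11)*(K + 4) = -3*(-11 + K)*(4 + K))
G(l)*(-110) - 78 = (132 - 3*(-77/13)² + 21*(-77/13))*(-110) - 78 = (132 - 3*5929/169 - 1617/13)*(-110) - 78 = (132 - 17787/169 - 1617/13)*(-110) - 78 = -16500/169*(-110) - 78 = 1815000/169 - 78 = 1801818/169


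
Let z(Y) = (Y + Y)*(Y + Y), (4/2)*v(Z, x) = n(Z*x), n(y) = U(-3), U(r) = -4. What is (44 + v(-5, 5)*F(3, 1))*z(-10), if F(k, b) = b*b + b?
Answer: 16000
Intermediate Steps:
n(y) = -4
v(Z, x) = -2 (v(Z, x) = (½)*(-4) = -2)
z(Y) = 4*Y² (z(Y) = (2*Y)*(2*Y) = 4*Y²)
F(k, b) = b + b² (F(k, b) = b² + b = b + b²)
(44 + v(-5, 5)*F(3, 1))*z(-10) = (44 - 2*(1 + 1))*(4*(-10)²) = (44 - 2*2)*(4*100) = (44 - 2*2)*400 = (44 - 4)*400 = 40*400 = 16000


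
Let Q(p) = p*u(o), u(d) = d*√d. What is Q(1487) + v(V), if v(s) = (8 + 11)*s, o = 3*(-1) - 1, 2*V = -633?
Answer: -12027/2 - 11896*I ≈ -6013.5 - 11896.0*I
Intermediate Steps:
V = -633/2 (V = (½)*(-633) = -633/2 ≈ -316.50)
o = -4 (o = -3 - 1 = -4)
u(d) = d^(3/2)
v(s) = 19*s
Q(p) = -8*I*p (Q(p) = p*(-4)^(3/2) = p*(-8*I) = -8*I*p)
Q(1487) + v(V) = -8*I*1487 + 19*(-633/2) = -11896*I - 12027/2 = -12027/2 - 11896*I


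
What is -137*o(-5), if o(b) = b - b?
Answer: 0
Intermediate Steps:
o(b) = 0
-137*o(-5) = -137*0 = 0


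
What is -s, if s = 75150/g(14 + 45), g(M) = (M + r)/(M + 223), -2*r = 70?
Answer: -1766025/2 ≈ -8.8301e+5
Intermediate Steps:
r = -35 (r = -½*70 = -35)
g(M) = (-35 + M)/(223 + M) (g(M) = (M - 35)/(M + 223) = (-35 + M)/(223 + M))
s = 1766025/2 (s = 75150/(((-35 + (14 + 45))/(223 + (14 + 45)))) = 75150/(((-35 + 59)/(223 + 59))) = 75150/((24/282)) = 75150/(((1/282)*24)) = 75150/(4/47) = 75150*(47/4) = 1766025/2 ≈ 8.8301e+5)
-s = -1*1766025/2 = -1766025/2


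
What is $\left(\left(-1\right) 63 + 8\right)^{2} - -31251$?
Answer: $34276$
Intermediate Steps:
$\left(\left(-1\right) 63 + 8\right)^{2} - -31251 = \left(-63 + 8\right)^{2} + 31251 = \left(-55\right)^{2} + 31251 = 3025 + 31251 = 34276$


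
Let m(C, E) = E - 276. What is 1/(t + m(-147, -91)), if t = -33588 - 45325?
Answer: -1/79280 ≈ -1.2614e-5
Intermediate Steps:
m(C, E) = -276 + E
t = -78913
1/(t + m(-147, -91)) = 1/(-78913 + (-276 - 91)) = 1/(-78913 - 367) = 1/(-79280) = -1/79280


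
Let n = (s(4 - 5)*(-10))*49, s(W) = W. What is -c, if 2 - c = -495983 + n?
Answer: -495495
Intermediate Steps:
n = 490 (n = ((4 - 5)*(-10))*49 = -1*(-10)*49 = 10*49 = 490)
c = 495495 (c = 2 - (-495983 + 490) = 2 - 1*(-495493) = 2 + 495493 = 495495)
-c = -1*495495 = -495495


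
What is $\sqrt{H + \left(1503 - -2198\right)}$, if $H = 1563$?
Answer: $4 \sqrt{329} \approx 72.553$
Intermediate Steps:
$\sqrt{H + \left(1503 - -2198\right)} = \sqrt{1563 + \left(1503 - -2198\right)} = \sqrt{1563 + \left(1503 + 2198\right)} = \sqrt{1563 + 3701} = \sqrt{5264} = 4 \sqrt{329}$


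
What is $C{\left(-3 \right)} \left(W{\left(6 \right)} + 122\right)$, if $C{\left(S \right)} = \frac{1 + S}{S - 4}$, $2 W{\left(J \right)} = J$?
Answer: $\frac{250}{7} \approx 35.714$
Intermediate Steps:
$W{\left(J \right)} = \frac{J}{2}$
$C{\left(S \right)} = \frac{1 + S}{-4 + S}$
$C{\left(-3 \right)} \left(W{\left(6 \right)} + 122\right) = \frac{1 - 3}{-4 - 3} \left(\frac{1}{2} \cdot 6 + 122\right) = \frac{1}{-7} \left(-2\right) \left(3 + 122\right) = \left(- \frac{1}{7}\right) \left(-2\right) 125 = \frac{2}{7} \cdot 125 = \frac{250}{7}$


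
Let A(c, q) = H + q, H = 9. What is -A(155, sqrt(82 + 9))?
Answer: -9 - sqrt(91) ≈ -18.539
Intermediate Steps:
A(c, q) = 9 + q
-A(155, sqrt(82 + 9)) = -(9 + sqrt(82 + 9)) = -(9 + sqrt(91)) = -9 - sqrt(91)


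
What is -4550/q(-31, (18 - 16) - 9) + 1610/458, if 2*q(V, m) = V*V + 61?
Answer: -90085/16717 ≈ -5.3888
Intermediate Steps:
q(V, m) = 61/2 + V**2/2 (q(V, m) = (V*V + 61)/2 = (V**2 + 61)/2 = (61 + V**2)/2 = 61/2 + V**2/2)
-4550/q(-31, (18 - 16) - 9) + 1610/458 = -4550/(61/2 + (1/2)*(-31)**2) + 1610/458 = -4550/(61/2 + (1/2)*961) + 1610*(1/458) = -4550/(61/2 + 961/2) + 805/229 = -4550/511 + 805/229 = -4550*1/511 + 805/229 = -650/73 + 805/229 = -90085/16717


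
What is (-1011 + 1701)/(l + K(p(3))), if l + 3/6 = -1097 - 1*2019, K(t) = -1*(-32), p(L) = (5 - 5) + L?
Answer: -1380/6169 ≈ -0.22370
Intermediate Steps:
p(L) = L (p(L) = 0 + L = L)
K(t) = 32
l = -6233/2 (l = -1/2 + (-1097 - 1*2019) = -1/2 + (-1097 - 2019) = -1/2 - 3116 = -6233/2 ≈ -3116.5)
(-1011 + 1701)/(l + K(p(3))) = (-1011 + 1701)/(-6233/2 + 32) = 690/(-6169/2) = 690*(-2/6169) = -1380/6169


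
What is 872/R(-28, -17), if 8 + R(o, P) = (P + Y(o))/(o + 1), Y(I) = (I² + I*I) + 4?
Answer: -23544/1771 ≈ -13.294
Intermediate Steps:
Y(I) = 4 + 2*I² (Y(I) = (I² + I²) + 4 = 2*I² + 4 = 4 + 2*I²)
R(o, P) = -8 + (4 + P + 2*o²)/(1 + o) (R(o, P) = -8 + (P + (4 + 2*o²))/(o + 1) = -8 + (4 + P + 2*o²)/(1 + o))
872/R(-28, -17) = 872/(((-4 - 17 - 8*(-28) + 2*(-28)²)/(1 - 28))) = 872/(((-4 - 17 + 224 + 2*784)/(-27))) = 872/((-(-4 - 17 + 224 + 1568)/27)) = 872/((-1/27*1771)) = 872/(-1771/27) = 872*(-27/1771) = -23544/1771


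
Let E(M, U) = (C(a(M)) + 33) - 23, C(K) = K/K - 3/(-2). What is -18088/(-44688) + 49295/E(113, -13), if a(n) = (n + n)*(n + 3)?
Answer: 828241/210 ≈ 3944.0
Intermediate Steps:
a(n) = 2*n*(3 + n) (a(n) = (2*n)*(3 + n) = 2*n*(3 + n))
C(K) = 5/2 (C(K) = 1 - 3*(-1/2) = 1 + 3/2 = 5/2)
E(M, U) = 25/2 (E(M, U) = (5/2 + 33) - 23 = 71/2 - 23 = 25/2)
-18088/(-44688) + 49295/E(113, -13) = -18088/(-44688) + 49295/(25/2) = -18088*(-1/44688) + 49295*(2/25) = 17/42 + 19718/5 = 828241/210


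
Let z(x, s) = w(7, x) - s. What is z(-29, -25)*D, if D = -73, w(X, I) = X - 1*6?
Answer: -1898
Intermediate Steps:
w(X, I) = -6 + X (w(X, I) = X - 6 = -6 + X)
z(x, s) = 1 - s (z(x, s) = (-6 + 7) - s = 1 - s)
z(-29, -25)*D = (1 - 1*(-25))*(-73) = (1 + 25)*(-73) = 26*(-73) = -1898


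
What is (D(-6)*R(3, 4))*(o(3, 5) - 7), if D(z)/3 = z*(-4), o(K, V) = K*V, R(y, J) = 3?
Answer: 1728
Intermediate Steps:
D(z) = -12*z (D(z) = 3*(z*(-4)) = 3*(-4*z) = -12*z)
(D(-6)*R(3, 4))*(o(3, 5) - 7) = (-12*(-6)*3)*(3*5 - 7) = (72*3)*(15 - 7) = 216*8 = 1728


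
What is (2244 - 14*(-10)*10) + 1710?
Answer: 5354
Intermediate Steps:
(2244 - 14*(-10)*10) + 1710 = (2244 + 140*10) + 1710 = (2244 + 1400) + 1710 = 3644 + 1710 = 5354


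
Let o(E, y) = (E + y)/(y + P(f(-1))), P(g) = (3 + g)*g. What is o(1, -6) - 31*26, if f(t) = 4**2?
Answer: -240193/298 ≈ -806.02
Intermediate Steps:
f(t) = 16
P(g) = g*(3 + g)
o(E, y) = (E + y)/(304 + y) (o(E, y) = (E + y)/(y + 16*(3 + 16)) = (E + y)/(y + 16*19) = (E + y)/(y + 304) = (E + y)/(304 + y))
o(1, -6) - 31*26 = (1 - 6)/(304 - 6) - 31*26 = -5/298 - 806 = -240193/298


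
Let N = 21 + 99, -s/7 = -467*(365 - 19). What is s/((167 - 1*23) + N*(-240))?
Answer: -565537/14328 ≈ -39.471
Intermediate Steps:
s = 1131074 (s = -(-3269)*(365 - 19) = -(-3269)*346 = -7*(-161582) = 1131074)
N = 120
s/((167 - 1*23) + N*(-240)) = 1131074/((167 - 1*23) + 120*(-240)) = 1131074/((167 - 23) - 28800) = 1131074/(144 - 28800) = 1131074/(-28656) = 1131074*(-1/28656) = -565537/14328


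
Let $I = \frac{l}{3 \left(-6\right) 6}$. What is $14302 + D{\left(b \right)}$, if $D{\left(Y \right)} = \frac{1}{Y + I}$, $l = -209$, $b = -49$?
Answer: $\frac{72696958}{5083} \approx 14302.0$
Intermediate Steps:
$I = \frac{209}{108}$ ($I = - \frac{209}{3 \left(-6\right) 6} = - \frac{209}{\left(-18\right) 6} = - \frac{209}{-108} = \left(-209\right) \left(- \frac{1}{108}\right) = \frac{209}{108} \approx 1.9352$)
$D{\left(Y \right)} = \frac{1}{\frac{209}{108} + Y}$ ($D{\left(Y \right)} = \frac{1}{Y + \frac{209}{108}} = \frac{1}{\frac{209}{108} + Y}$)
$14302 + D{\left(b \right)} = 14302 + \frac{108}{209 + 108 \left(-49\right)} = 14302 + \frac{108}{209 - 5292} = 14302 + \frac{108}{-5083} = 14302 + 108 \left(- \frac{1}{5083}\right) = 14302 - \frac{108}{5083} = \frac{72696958}{5083}$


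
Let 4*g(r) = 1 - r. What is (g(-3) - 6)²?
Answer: 25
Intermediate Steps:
g(r) = ¼ - r/4 (g(r) = (1 - r)/4 = ¼ - r/4)
(g(-3) - 6)² = ((¼ - ¼*(-3)) - 6)² = ((¼ + ¾) - 6)² = (1 - 6)² = (-5)² = 25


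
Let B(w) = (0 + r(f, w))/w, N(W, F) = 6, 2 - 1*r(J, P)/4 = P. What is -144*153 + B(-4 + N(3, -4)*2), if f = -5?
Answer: -22035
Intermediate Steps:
r(J, P) = 8 - 4*P
B(w) = (8 - 4*w)/w (B(w) = (0 + (8 - 4*w))/w = (8 - 4*w)/w)
-144*153 + B(-4 + N(3, -4)*2) = -144*153 + (-4 + 8/(-4 + 6*2)) = -22032 + (-4 + 8/(-4 + 12)) = -22032 + (-4 + 8/8) = -22032 + (-4 + 8*(1/8)) = -22032 + (-4 + 1) = -22032 - 3 = -22035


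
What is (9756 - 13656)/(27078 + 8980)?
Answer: -1950/18029 ≈ -0.10816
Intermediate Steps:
(9756 - 13656)/(27078 + 8980) = -3900/36058 = -3900*1/36058 = -1950/18029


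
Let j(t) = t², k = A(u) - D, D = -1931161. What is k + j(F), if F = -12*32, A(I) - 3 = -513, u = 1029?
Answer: 2078107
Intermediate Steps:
A(I) = -510 (A(I) = 3 - 513 = -510)
F = -384
k = 1930651 (k = -510 - 1*(-1931161) = -510 + 1931161 = 1930651)
k + j(F) = 1930651 + (-384)² = 1930651 + 147456 = 2078107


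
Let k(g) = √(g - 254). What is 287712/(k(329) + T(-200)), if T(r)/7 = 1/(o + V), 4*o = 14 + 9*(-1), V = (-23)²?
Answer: -348706944/6885659 + 132072755040*√3/6885659 ≈ 33172.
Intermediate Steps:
V = 529
o = 5/4 (o = (14 + 9*(-1))/4 = (14 - 9)/4 = (¼)*5 = 5/4 ≈ 1.2500)
T(r) = 4/303 (T(r) = 7/(5/4 + 529) = 7/(2121/4) = 7*(4/2121) = 4/303)
k(g) = √(-254 + g)
287712/(k(329) + T(-200)) = 287712/(√(-254 + 329) + 4/303) = 287712/(√75 + 4/303) = 287712/(5*√3 + 4/303) = 287712/(4/303 + 5*√3)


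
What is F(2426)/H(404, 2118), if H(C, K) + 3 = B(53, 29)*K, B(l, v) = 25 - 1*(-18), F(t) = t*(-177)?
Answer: -143134/30357 ≈ -4.7150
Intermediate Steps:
F(t) = -177*t
B(l, v) = 43 (B(l, v) = 25 + 18 = 43)
H(C, K) = -3 + 43*K
F(2426)/H(404, 2118) = (-177*2426)/(-3 + 43*2118) = -429402/(-3 + 91074) = -429402/91071 = -429402*1/91071 = -143134/30357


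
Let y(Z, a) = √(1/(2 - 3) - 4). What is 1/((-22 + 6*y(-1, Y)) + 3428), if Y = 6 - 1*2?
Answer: 1703/5800508 - 3*I*√5/5800508 ≈ 0.00029359 - 1.1565e-6*I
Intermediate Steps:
Y = 4 (Y = 6 - 2 = 4)
y(Z, a) = I*√5 (y(Z, a) = √(1/(-1) - 4) = √(-1 - 4) = √(-5) = I*√5)
1/((-22 + 6*y(-1, Y)) + 3428) = 1/((-22 + 6*(I*√5)) + 3428) = 1/((-22 + 6*I*√5) + 3428) = 1/(3406 + 6*I*√5)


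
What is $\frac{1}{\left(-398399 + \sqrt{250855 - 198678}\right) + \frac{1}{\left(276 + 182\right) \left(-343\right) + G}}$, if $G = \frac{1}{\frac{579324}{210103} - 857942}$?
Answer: $- \frac{319458912823479902251888802422074974001}{127272069573517379706342877704000268271996384} - \frac{801856713541890393134400206852281 \sqrt{52177}}{127272069573517379706342877704000268271996384} \approx -2.5115 \cdot 10^{-6}$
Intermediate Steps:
$G = - \frac{210103}{180255608702}$ ($G = \frac{1}{579324 \cdot \frac{1}{210103} - 857942} = \frac{1}{\frac{579324}{210103} - 857942} = \frac{1}{- \frac{180255608702}{210103}} = - \frac{210103}{180255608702} \approx -1.1656 \cdot 10^{-6}$)
$\frac{1}{\left(-398399 + \sqrt{250855 - 198678}\right) + \frac{1}{\left(276 + 182\right) \left(-343\right) + G}} = \frac{1}{\left(-398399 + \sqrt{250855 - 198678}\right) + \frac{1}{\left(276 + 182\right) \left(-343\right) - \frac{210103}{180255608702}}} = \frac{1}{\left(-398399 + \sqrt{52177}\right) + \frac{1}{458 \left(-343\right) - \frac{210103}{180255608702}}} = \frac{1}{\left(-398399 + \sqrt{52177}\right) + \frac{1}{-157094 - \frac{210103}{180255608702}}} = \frac{1}{\left(-398399 + \sqrt{52177}\right) + \frac{1}{- \frac{28317074593642091}{180255608702}}} = \frac{1}{\left(-398399 + \sqrt{52177}\right) - \frac{180255608702}{28317074593642091}} = \frac{1}{- \frac{11281494201212671021011}{28317074593642091} + \sqrt{52177}}$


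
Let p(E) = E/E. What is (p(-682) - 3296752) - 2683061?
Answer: -5979812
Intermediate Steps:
p(E) = 1
(p(-682) - 3296752) - 2683061 = (1 - 3296752) - 2683061 = -3296751 - 2683061 = -5979812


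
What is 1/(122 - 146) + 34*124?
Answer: 101183/24 ≈ 4216.0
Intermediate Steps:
1/(122 - 146) + 34*124 = 1/(-24) + 4216 = -1/24 + 4216 = 101183/24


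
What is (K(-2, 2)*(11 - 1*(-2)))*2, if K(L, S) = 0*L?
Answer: 0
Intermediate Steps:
K(L, S) = 0
(K(-2, 2)*(11 - 1*(-2)))*2 = (0*(11 - 1*(-2)))*2 = (0*(11 + 2))*2 = (0*13)*2 = 0*2 = 0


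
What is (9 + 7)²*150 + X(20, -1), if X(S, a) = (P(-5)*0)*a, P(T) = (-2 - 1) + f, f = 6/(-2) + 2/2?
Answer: 38400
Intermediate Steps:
f = -2 (f = 6*(-½) + 2*(½) = -3 + 1 = -2)
P(T) = -5 (P(T) = (-2 - 1) - 2 = -3 - 2 = -5)
X(S, a) = 0 (X(S, a) = (-5*0)*a = 0*a = 0)
(9 + 7)²*150 + X(20, -1) = (9 + 7)²*150 + 0 = 16²*150 + 0 = 256*150 + 0 = 38400 + 0 = 38400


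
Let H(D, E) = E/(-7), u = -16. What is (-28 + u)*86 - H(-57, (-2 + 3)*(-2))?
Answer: -26490/7 ≈ -3784.3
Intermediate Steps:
H(D, E) = -E/7 (H(D, E) = E*(-⅐) = -E/7)
(-28 + u)*86 - H(-57, (-2 + 3)*(-2)) = (-28 - 16)*86 - (-1)*(-2 + 3)*(-2)/7 = -44*86 - (-1)*1*(-2)/7 = -3784 - (-1)*(-2)/7 = -3784 - 1*2/7 = -3784 - 2/7 = -26490/7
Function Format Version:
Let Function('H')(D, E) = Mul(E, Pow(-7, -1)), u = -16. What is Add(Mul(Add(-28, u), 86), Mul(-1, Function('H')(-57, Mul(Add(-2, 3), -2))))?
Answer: Rational(-26490, 7) ≈ -3784.3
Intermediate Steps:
Function('H')(D, E) = Mul(Rational(-1, 7), E) (Function('H')(D, E) = Mul(E, Rational(-1, 7)) = Mul(Rational(-1, 7), E))
Add(Mul(Add(-28, u), 86), Mul(-1, Function('H')(-57, Mul(Add(-2, 3), -2)))) = Add(Mul(Add(-28, -16), 86), Mul(-1, Mul(Rational(-1, 7), Mul(Add(-2, 3), -2)))) = Add(Mul(-44, 86), Mul(-1, Mul(Rational(-1, 7), Mul(1, -2)))) = Add(-3784, Mul(-1, Mul(Rational(-1, 7), -2))) = Add(-3784, Mul(-1, Rational(2, 7))) = Add(-3784, Rational(-2, 7)) = Rational(-26490, 7)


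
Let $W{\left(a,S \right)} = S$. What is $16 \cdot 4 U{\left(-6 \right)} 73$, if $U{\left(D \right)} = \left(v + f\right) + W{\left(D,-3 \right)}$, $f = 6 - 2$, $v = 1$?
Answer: $9344$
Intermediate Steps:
$f = 4$
$U{\left(D \right)} = 2$ ($U{\left(D \right)} = \left(1 + 4\right) - 3 = 5 - 3 = 2$)
$16 \cdot 4 U{\left(-6 \right)} 73 = 16 \cdot 4 \cdot 2 \cdot 73 = 64 \cdot 2 \cdot 73 = 128 \cdot 73 = 9344$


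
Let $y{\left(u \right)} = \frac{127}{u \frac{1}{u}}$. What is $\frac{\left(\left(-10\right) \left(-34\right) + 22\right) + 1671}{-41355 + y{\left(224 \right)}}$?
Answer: $- \frac{2033}{41228} \approx -0.049311$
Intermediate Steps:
$y{\left(u \right)} = 127$ ($y{\left(u \right)} = \frac{127}{1} = 127 \cdot 1 = 127$)
$\frac{\left(\left(-10\right) \left(-34\right) + 22\right) + 1671}{-41355 + y{\left(224 \right)}} = \frac{\left(\left(-10\right) \left(-34\right) + 22\right) + 1671}{-41355 + 127} = \frac{\left(340 + 22\right) + 1671}{-41228} = \left(362 + 1671\right) \left(- \frac{1}{41228}\right) = 2033 \left(- \frac{1}{41228}\right) = - \frac{2033}{41228}$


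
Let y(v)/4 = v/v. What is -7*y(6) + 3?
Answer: -25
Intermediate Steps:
y(v) = 4 (y(v) = 4*(v/v) = 4*1 = 4)
-7*y(6) + 3 = -7*4 + 3 = -28 + 3 = -25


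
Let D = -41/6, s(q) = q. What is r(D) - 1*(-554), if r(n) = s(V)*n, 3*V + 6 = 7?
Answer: 9931/18 ≈ 551.72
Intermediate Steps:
V = ⅓ (V = -2 + (⅓)*7 = -2 + 7/3 = ⅓ ≈ 0.33333)
D = -41/6 (D = -41*⅙ = -41/6 ≈ -6.8333)
r(n) = n/3
r(D) - 1*(-554) = (⅓)*(-41/6) - 1*(-554) = -41/18 + 554 = 9931/18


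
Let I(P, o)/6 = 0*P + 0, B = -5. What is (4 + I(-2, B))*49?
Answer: 196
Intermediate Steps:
I(P, o) = 0 (I(P, o) = 6*(0*P + 0) = 6*(0 + 0) = 6*0 = 0)
(4 + I(-2, B))*49 = (4 + 0)*49 = 4*49 = 196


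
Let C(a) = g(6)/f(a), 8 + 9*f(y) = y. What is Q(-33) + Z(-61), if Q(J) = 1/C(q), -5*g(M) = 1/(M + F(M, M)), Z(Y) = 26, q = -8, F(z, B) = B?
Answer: 398/3 ≈ 132.67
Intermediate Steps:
f(y) = -8/9 + y/9
g(M) = -1/(10*M) (g(M) = -1/(5*(M + M)) = -1/(2*M)/5 = -1/(10*M))
C(a) = -1/(60*(-8/9 + a/9)) (C(a) = (-⅒/6)/(-8/9 + a/9) = (-⅒*⅙)/(-8/9 + a/9) = -1/(60*(-8/9 + a/9)))
Q(J) = 320/3 (Q(J) = 1/(-3/(-160 + 20*(-8))) = 1/(-3/(-160 - 160)) = 1/(-3/(-320)) = 1/(-3*(-1/320)) = 1/(3/320) = 320/3)
Q(-33) + Z(-61) = 320/3 + 26 = 398/3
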